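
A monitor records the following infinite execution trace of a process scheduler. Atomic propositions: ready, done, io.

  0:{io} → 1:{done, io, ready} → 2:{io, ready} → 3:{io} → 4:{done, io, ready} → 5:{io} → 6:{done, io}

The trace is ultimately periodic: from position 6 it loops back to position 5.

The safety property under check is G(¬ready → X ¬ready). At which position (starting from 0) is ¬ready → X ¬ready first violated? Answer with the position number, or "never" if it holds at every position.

At position 0 the labels are {io} and the next position 1 has {done, io, ready}, so ¬ready → X ¬ready is false there. This is the first violation.

0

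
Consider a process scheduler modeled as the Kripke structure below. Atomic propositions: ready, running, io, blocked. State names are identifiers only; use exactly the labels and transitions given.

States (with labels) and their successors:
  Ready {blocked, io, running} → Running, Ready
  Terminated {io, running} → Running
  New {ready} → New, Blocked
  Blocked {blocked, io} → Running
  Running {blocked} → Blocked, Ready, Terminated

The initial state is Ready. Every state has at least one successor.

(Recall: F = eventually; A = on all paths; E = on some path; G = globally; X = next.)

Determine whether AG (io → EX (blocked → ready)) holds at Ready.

States satisfying io → EX (blocked → ready): {New, Running}.
States satisfying AG (io → EX (blocked → ready)): ∅.
Blocked is reachable from Ready and violates io → EX (blocked → ready), so AG fails at Ready.
Ready ∉ Sat(AG (io → EX (blocked → ready))).

Violated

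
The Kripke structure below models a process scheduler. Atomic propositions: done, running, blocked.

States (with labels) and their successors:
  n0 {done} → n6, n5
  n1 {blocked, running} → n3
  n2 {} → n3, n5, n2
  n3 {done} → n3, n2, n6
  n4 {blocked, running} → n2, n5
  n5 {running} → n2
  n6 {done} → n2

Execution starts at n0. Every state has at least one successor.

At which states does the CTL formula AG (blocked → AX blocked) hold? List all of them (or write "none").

{n0, n2, n3, n5, n6}

States satisfying blocked → AX blocked: {n0, n2, n3, n5, n6}.
States satisfying AG (blocked → AX blocked): {n0, n2, n3, n5, n6}.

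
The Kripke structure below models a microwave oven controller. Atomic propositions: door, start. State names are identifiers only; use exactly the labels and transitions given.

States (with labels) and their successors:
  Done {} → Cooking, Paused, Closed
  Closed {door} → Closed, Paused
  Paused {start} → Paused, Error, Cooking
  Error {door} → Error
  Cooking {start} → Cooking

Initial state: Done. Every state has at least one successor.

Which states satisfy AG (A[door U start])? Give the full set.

{Cooking}

States satisfying A[door U start]: {Paused, Cooking}.
States satisfying AG (A[door U start]): {Cooking}.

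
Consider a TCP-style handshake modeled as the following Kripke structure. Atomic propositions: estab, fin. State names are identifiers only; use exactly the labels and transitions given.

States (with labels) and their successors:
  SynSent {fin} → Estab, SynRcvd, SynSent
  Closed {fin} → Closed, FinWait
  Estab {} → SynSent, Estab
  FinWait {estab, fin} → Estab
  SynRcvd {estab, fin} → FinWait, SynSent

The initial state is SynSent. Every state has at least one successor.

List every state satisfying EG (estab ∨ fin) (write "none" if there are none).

States satisfying estab ∨ fin: {SynSent, Closed, FinWait, SynRcvd}.
States satisfying EG (estab ∨ fin): {SynSent, Closed, SynRcvd}.

{SynSent, Closed, SynRcvd}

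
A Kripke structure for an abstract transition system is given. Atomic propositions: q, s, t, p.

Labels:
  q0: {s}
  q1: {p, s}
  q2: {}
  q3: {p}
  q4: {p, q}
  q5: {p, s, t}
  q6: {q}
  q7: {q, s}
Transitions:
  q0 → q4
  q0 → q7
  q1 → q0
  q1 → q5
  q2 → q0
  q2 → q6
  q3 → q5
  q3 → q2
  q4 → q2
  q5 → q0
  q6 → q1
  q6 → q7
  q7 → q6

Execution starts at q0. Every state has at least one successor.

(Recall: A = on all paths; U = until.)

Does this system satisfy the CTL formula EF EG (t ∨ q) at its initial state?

Yes

States satisfying EG (t ∨ q): {q6, q7}.
States satisfying EF EG (t ∨ q): {q0, q1, q2, q3, q4, q5, q6, q7}.
Some path from q0 reaches a state where EG (t ∨ q) holds.
q0 ∈ Sat(EF EG (t ∨ q)).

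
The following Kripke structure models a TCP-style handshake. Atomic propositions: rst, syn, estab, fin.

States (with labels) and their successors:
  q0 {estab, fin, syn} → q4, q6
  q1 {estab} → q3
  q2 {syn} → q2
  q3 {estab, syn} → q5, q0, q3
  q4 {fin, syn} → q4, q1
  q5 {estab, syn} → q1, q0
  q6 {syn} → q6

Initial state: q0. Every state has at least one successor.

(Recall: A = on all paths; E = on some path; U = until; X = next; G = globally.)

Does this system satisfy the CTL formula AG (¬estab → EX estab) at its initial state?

No

States satisfying ¬estab → EX estab: {q0, q1, q3, q4, q5}.
States satisfying AG (¬estab → EX estab): ∅.
q6 is reachable from q0 and violates ¬estab → EX estab, so AG fails at q0.
q0 ∉ Sat(AG (¬estab → EX estab)).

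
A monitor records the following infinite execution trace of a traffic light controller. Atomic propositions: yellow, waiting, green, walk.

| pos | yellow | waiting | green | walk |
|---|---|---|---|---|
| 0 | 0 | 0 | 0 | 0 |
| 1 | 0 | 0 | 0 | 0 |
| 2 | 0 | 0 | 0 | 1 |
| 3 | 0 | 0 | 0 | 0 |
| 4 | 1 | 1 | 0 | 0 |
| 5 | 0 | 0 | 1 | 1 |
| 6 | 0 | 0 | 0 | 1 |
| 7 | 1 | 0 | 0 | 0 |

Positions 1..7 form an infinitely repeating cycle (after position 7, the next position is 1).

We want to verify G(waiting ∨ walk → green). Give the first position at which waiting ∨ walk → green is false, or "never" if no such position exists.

Check waiting ∨ walk → green at each position in order: 0 ✓, 1 ✓.
At position 2 the labels are {walk}, so waiting ∨ walk → green is false there. This is the first violation.

2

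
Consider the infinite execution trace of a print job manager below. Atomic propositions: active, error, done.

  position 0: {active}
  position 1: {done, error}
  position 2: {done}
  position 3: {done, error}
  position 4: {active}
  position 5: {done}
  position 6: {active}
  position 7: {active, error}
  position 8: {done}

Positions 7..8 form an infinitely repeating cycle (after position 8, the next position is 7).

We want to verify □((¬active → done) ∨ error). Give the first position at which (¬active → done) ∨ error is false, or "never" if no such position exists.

never

(¬active → done) ∨ error holds at every position 0..8, and those are all the positions the trace ever visits, so the invariant □((¬active → done) ∨ error) is never violated.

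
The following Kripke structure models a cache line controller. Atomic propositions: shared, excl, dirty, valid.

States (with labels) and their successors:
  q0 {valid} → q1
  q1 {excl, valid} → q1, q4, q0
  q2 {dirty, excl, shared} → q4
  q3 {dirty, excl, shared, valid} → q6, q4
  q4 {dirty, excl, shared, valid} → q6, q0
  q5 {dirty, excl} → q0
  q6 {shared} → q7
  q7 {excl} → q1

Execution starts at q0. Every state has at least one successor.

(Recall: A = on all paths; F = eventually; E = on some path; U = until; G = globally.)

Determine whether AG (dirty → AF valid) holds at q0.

Yes

States satisfying dirty → AF valid: {q0, q1, q2, q3, q4, q5, q6, q7}.
States satisfying AG (dirty → AF valid): {q0, q1, q2, q3, q4, q5, q6, q7}.
Every state reachable from q0 satisfies dirty → AF valid.
q0 ∈ Sat(AG (dirty → AF valid)).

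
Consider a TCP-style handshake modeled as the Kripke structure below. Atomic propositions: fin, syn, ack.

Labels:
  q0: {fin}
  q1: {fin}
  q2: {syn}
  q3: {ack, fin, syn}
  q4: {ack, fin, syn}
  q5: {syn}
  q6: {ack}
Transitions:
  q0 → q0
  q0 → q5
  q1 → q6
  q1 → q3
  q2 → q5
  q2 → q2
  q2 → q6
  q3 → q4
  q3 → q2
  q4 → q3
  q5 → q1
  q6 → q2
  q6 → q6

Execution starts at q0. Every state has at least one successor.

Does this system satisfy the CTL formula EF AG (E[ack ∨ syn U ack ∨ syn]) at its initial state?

Does not hold

States satisfying AG (E[ack ∨ syn U ack ∨ syn]): ∅.
States satisfying EF AG (E[ack ∨ syn U ack ∨ syn]): ∅.
No suitable path/successor from q0 witnesses the formula.
q0 ∉ Sat(EF AG (E[ack ∨ syn U ack ∨ syn])).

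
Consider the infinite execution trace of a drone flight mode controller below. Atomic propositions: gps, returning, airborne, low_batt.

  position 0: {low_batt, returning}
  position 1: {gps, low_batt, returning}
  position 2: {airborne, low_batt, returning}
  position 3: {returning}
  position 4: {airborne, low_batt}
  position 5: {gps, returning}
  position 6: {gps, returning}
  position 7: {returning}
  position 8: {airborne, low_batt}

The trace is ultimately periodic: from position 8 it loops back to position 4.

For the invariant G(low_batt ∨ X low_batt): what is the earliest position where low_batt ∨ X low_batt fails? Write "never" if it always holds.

Check low_batt ∨ X low_batt at each position in order: 0 ✓, 1 ✓, 2 ✓, 3 ✓, 4 ✓.
At position 5 the labels are {gps, returning} and the next position 6 has {gps, returning}, so low_batt ∨ X low_batt is false there. This is the first violation.

5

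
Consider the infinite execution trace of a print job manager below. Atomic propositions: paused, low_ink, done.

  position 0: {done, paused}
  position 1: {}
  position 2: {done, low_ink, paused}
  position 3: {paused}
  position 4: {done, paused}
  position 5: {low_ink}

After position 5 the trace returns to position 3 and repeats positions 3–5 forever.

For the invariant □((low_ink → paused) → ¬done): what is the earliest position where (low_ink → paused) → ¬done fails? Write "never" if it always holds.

At position 0 the labels are {done, paused}, so (low_ink → paused) → ¬done is false there. This is the first violation.

0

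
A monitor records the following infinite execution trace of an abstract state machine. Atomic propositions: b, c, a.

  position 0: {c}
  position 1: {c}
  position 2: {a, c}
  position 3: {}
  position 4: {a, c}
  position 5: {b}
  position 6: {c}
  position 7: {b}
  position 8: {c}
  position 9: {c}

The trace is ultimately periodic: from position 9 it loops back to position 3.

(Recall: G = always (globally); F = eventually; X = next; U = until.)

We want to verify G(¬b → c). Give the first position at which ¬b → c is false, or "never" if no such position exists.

Check ¬b → c at each position in order: 0 ✓, 1 ✓, 2 ✓.
At position 3 the labels are {}, so ¬b → c is false there. This is the first violation.

3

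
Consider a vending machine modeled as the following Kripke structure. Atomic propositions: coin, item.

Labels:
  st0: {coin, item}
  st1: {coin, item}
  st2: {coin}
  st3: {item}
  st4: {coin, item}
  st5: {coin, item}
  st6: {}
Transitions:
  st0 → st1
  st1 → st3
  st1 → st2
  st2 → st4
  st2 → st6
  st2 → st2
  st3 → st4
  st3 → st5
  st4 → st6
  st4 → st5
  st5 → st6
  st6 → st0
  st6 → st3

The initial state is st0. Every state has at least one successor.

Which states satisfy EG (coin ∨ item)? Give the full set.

States satisfying coin ∨ item: {st0, st1, st2, st3, st4, st5}.
States satisfying EG (coin ∨ item): {st0, st1, st2}.

{st0, st1, st2}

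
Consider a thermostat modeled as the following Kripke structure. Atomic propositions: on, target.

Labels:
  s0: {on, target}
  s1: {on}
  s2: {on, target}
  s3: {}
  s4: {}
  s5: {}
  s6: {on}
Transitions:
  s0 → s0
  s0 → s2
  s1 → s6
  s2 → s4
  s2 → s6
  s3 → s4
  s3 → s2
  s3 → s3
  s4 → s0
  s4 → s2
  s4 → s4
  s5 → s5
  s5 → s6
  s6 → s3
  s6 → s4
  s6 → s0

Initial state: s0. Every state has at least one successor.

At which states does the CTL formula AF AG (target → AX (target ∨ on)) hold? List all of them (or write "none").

States satisfying AG (target → AX (target ∨ on)): ∅.
States satisfying AF AG (target → AX (target ∨ on)): ∅.

none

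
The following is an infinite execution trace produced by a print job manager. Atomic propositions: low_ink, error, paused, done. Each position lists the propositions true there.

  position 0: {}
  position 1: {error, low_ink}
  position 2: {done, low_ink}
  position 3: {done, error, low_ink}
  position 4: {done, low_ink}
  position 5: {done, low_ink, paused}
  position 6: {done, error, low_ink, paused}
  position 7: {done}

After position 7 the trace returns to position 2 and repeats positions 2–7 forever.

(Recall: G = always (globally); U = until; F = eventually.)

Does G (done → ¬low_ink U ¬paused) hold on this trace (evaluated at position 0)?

Violated

done → ¬low_ink U ¬paused must hold at every position from 0 onward. It fails at position 5, so G (done → ¬low_ink U ¬paused) is false.
Positions where done holds: 2, 3, 4, 5, 6, 7.
Check ¬low_ink U ¬paused at each: 2→ok, 3→ok, 4→ok, 5→fails, 6→fails, 7→ok.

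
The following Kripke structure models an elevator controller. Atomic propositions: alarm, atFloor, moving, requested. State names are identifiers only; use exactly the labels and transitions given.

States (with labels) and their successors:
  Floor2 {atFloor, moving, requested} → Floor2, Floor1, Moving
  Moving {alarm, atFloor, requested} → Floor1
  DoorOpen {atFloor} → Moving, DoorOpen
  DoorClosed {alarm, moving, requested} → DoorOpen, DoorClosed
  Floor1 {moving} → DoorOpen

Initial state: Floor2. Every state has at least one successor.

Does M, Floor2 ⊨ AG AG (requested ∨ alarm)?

States satisfying AG (requested ∨ alarm): ∅.
States satisfying AG AG (requested ∨ alarm): ∅.
DoorOpen is reachable from Floor2 and violates AG (requested ∨ alarm), so AG fails at Floor2.
Floor2 ∉ Sat(AG AG (requested ∨ alarm)).

Violated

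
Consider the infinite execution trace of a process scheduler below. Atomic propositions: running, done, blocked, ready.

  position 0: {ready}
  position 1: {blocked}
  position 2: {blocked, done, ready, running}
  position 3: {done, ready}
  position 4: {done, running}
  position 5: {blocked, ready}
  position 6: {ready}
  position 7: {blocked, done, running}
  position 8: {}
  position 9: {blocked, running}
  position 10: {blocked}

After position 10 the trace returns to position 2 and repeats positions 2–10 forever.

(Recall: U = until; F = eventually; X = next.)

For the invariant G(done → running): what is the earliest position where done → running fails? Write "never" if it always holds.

3

Check done → running at each position in order: 0 ✓, 1 ✓, 2 ✓.
At position 3 the labels are {done, ready}, so done → running is false there. This is the first violation.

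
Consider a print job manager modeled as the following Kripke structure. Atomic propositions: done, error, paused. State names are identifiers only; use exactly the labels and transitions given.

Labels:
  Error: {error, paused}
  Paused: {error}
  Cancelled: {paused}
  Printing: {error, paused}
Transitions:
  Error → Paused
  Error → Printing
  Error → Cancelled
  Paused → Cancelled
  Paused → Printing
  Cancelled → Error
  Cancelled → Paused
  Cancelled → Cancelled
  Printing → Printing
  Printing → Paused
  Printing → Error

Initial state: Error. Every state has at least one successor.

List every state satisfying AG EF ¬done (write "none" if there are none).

{Error, Paused, Cancelled, Printing}

States satisfying EF ¬done: {Error, Paused, Cancelled, Printing}.
States satisfying AG EF ¬done: {Error, Paused, Cancelled, Printing}.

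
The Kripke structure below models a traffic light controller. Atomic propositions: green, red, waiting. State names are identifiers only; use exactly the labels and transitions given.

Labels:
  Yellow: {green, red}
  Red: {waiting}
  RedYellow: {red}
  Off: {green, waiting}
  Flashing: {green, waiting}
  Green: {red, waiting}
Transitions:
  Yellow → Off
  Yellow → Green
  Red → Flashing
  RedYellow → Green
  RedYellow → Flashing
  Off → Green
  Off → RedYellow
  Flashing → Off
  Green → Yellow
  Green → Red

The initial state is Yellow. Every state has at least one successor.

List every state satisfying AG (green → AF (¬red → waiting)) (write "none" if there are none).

States satisfying green → AF (¬red → waiting): {Yellow, Red, RedYellow, Off, Flashing, Green}.
States satisfying AG (green → AF (¬red → waiting)): {Yellow, Red, RedYellow, Off, Flashing, Green}.

{Yellow, Red, RedYellow, Off, Flashing, Green}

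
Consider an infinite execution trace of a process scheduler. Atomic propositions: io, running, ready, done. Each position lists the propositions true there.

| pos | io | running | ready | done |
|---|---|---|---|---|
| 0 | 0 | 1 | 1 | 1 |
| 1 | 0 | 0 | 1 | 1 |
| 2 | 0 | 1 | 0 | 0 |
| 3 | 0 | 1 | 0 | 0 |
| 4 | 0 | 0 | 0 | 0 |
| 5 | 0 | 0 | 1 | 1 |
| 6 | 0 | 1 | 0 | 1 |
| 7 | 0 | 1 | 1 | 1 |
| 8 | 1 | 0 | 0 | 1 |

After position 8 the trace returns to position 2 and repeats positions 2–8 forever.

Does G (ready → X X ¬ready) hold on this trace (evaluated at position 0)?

ready → X X ¬ready must hold at every position from 0 onward. It fails at position 5, so G (ready → X X ¬ready) is false.
Positions where ready holds: 0, 1, 5, 7.
Check X X ¬ready at each: 0→ok, 1→ok, 5→fails, 7→ok.

No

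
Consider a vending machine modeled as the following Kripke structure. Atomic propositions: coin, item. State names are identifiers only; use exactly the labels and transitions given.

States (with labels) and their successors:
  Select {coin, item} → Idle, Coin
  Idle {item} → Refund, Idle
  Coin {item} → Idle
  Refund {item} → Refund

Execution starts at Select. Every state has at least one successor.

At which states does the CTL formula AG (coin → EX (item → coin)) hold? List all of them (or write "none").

{Idle, Coin, Refund}

States satisfying coin → EX (item → coin): {Idle, Coin, Refund}.
States satisfying AG (coin → EX (item → coin)): {Idle, Coin, Refund}.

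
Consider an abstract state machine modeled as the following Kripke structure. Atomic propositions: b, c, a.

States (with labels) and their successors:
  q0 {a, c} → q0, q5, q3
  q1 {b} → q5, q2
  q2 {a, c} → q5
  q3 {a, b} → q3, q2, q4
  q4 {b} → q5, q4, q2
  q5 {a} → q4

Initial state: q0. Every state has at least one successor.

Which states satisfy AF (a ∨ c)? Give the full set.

{q0, q1, q2, q3, q5}

States satisfying a ∨ c: {q0, q2, q3, q5}.
States satisfying AF (a ∨ c): {q0, q1, q2, q3, q5}.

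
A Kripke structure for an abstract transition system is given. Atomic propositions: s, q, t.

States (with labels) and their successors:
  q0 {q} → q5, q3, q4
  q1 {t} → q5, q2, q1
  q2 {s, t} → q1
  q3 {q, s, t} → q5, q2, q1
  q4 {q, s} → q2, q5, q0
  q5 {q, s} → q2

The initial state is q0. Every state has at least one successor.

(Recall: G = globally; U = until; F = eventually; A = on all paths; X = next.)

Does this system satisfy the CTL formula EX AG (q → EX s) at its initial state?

States satisfying AG (q → EX s): {q0, q1, q2, q3, q4, q5}.
States satisfying EX AG (q → EX s): {q0, q1, q2, q3, q4, q5}.
q0 ∈ Sat(EX AG (q → EX s)).

Satisfied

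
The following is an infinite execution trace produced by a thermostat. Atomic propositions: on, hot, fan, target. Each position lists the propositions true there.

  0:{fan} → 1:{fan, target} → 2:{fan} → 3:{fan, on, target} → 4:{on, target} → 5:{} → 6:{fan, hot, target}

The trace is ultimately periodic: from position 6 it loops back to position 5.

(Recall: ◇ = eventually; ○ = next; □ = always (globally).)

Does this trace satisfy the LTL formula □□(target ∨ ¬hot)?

□(target ∨ ¬hot) holds at every position 0..6, and those are all positions ever visited, so □□(target ∨ ¬hot) holds.

Satisfied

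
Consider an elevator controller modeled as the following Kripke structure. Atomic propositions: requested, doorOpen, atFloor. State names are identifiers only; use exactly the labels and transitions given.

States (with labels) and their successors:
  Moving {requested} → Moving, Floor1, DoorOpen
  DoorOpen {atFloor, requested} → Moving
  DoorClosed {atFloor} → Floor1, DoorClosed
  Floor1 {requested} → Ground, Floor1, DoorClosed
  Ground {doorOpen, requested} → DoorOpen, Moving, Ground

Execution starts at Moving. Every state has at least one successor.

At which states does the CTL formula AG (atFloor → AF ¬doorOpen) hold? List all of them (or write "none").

States satisfying atFloor → AF ¬doorOpen: {Moving, DoorOpen, DoorClosed, Floor1, Ground}.
States satisfying AG (atFloor → AF ¬doorOpen): {Moving, DoorOpen, DoorClosed, Floor1, Ground}.

{Moving, DoorOpen, DoorClosed, Floor1, Ground}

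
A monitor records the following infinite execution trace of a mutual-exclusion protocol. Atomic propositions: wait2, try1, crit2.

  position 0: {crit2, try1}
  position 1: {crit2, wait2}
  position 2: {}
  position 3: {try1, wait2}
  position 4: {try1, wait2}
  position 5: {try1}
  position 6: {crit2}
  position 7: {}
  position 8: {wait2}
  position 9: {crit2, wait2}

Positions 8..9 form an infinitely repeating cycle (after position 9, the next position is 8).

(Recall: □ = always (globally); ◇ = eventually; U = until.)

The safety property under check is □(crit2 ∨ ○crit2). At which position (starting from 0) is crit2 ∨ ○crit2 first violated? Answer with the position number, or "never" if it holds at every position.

Check crit2 ∨ ○crit2 at each position in order: 0 ✓, 1 ✓.
At position 2 the labels are {} and the next position 3 has {try1, wait2}, so crit2 ∨ ○crit2 is false there. This is the first violation.

2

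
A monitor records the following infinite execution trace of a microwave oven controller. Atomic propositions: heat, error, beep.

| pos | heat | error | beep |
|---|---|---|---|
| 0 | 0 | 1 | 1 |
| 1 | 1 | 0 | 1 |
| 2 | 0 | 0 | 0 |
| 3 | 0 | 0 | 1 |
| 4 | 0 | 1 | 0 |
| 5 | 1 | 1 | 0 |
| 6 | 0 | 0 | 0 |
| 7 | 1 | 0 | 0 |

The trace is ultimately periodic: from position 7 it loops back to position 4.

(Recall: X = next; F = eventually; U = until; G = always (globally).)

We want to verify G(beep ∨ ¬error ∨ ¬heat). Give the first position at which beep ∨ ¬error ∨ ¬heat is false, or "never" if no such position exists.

5

Check beep ∨ ¬error ∨ ¬heat at each position in order: 0 ✓, 1 ✓, 2 ✓, 3 ✓, 4 ✓.
At position 5 the labels are {error, heat}, so beep ∨ ¬error ∨ ¬heat is false there. This is the first violation.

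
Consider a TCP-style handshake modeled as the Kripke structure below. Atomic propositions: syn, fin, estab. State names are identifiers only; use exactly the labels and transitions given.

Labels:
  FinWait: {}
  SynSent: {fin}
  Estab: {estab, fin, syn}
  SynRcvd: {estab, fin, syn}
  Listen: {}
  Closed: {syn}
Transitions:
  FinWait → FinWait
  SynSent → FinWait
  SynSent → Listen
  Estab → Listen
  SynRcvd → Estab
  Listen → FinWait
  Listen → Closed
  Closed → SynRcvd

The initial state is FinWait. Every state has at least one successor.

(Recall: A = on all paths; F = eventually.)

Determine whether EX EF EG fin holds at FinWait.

States satisfying EF EG fin: ∅.
States satisfying EX EF EG fin: ∅.
No suitable path/successor from FinWait witnesses the formula.
FinWait ∉ Sat(EX EF EG fin).

Violated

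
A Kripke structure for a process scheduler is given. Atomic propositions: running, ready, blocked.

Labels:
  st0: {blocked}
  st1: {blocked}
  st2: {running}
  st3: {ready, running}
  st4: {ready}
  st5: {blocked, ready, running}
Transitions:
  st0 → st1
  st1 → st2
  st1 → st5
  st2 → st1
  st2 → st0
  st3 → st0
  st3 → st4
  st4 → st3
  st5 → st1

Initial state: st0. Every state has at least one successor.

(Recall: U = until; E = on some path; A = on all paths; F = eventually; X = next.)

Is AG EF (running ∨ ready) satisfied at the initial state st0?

Yes

States satisfying EF (running ∨ ready): {st0, st1, st2, st3, st4, st5}.
States satisfying AG EF (running ∨ ready): {st0, st1, st2, st3, st4, st5}.
Every state reachable from st0 satisfies EF (running ∨ ready).
st0 ∈ Sat(AG EF (running ∨ ready)).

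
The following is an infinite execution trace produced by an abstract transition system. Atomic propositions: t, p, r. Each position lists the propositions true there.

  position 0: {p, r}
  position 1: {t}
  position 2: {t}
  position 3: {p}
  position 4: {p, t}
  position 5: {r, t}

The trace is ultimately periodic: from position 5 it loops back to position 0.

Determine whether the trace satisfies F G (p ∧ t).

Does not hold

G (p ∧ t) is false at every position 0..5, so it never becomes true and F G (p ∧ t) fails.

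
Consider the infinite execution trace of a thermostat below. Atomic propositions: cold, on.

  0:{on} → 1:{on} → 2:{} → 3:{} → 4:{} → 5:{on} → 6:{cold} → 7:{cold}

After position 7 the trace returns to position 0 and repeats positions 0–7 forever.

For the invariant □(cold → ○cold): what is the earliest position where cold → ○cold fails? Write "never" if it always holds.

7

Check cold → ○cold at each position in order: 0 ✓, 1 ✓, 2 ✓, 3 ✓, 4 ✓, 5 ✓, 6 ✓.
At position 7 the labels are {cold} and the next position 0 has {on}, so cold → ○cold is false there. This is the first violation.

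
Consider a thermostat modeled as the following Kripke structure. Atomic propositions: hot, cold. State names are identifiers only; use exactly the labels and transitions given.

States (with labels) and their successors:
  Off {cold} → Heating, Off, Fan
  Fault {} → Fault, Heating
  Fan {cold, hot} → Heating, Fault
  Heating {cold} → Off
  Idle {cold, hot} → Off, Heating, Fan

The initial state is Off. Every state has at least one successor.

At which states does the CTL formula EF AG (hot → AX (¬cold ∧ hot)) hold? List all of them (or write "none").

States satisfying AG (hot → AX (¬cold ∧ hot)): ∅.
States satisfying EF AG (hot → AX (¬cold ∧ hot)): ∅.

none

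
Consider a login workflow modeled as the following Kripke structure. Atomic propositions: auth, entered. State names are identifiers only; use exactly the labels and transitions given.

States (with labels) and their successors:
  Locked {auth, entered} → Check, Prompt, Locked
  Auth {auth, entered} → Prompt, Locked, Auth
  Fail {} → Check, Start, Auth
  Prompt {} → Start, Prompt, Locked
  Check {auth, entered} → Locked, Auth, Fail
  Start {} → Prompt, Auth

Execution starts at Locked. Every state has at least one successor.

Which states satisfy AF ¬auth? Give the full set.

{Fail, Prompt, Start}

States satisfying ¬auth: {Fail, Prompt, Start}.
States satisfying AF ¬auth: {Fail, Prompt, Start}.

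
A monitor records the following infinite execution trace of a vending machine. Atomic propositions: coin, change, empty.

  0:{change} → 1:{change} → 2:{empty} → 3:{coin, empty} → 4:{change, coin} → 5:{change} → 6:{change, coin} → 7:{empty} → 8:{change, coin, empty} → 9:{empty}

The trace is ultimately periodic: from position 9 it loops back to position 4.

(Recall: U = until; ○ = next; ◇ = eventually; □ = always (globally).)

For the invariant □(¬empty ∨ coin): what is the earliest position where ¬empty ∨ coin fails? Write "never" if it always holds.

Check ¬empty ∨ coin at each position in order: 0 ✓, 1 ✓.
At position 2 the labels are {empty}, so ¬empty ∨ coin is false there. This is the first violation.

2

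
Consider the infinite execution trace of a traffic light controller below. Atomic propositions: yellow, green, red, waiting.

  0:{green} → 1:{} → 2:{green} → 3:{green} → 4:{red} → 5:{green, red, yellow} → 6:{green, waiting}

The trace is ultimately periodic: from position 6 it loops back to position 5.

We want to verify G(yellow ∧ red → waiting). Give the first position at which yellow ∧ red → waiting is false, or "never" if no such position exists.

5

Check yellow ∧ red → waiting at each position in order: 0 ✓, 1 ✓, 2 ✓, 3 ✓, 4 ✓.
At position 5 the labels are {green, red, yellow}, so yellow ∧ red → waiting is false there. This is the first violation.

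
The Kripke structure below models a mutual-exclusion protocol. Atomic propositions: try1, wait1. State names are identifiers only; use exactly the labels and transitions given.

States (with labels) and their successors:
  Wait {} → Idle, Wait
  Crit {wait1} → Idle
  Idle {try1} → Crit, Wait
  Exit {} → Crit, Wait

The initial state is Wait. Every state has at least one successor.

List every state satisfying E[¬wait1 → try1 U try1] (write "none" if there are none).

{Crit, Idle}

States satisfying ¬wait1 → try1: {Crit, Idle}.
States satisfying try1: {Idle}.
States satisfying E[¬wait1 → try1 U try1]: {Crit, Idle}.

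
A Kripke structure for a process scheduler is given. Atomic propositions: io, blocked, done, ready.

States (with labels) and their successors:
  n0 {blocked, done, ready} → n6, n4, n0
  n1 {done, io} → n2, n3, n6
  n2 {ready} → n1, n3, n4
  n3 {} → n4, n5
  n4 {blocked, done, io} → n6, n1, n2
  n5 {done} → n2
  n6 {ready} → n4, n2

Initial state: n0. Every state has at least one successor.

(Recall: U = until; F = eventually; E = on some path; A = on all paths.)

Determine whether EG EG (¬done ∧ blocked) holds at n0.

Does not hold

States satisfying EG (¬done ∧ blocked): ∅.
States satisfying EG EG (¬done ∧ blocked): ∅.
No suitable path/successor from n0 witnesses the formula.
n0 ∉ Sat(EG EG (¬done ∧ blocked)).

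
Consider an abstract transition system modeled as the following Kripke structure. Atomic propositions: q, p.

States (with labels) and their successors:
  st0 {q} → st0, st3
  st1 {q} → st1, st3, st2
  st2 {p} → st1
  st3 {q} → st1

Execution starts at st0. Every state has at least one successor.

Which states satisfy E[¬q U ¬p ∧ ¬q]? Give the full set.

none

States satisfying ¬q: {st2}.
States satisfying ¬p ∧ ¬q: ∅.
States satisfying E[¬q U ¬p ∧ ¬q]: ∅.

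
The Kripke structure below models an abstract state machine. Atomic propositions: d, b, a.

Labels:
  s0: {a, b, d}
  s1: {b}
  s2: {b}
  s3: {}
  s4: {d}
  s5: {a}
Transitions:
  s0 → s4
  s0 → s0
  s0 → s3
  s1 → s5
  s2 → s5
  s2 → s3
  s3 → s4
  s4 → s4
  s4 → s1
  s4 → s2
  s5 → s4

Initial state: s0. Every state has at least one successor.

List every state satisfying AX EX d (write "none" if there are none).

States satisfying EX d: {s0, s3, s4, s5}.
States satisfying AX EX d: {s0, s1, s2, s3, s5}.

{s0, s1, s2, s3, s5}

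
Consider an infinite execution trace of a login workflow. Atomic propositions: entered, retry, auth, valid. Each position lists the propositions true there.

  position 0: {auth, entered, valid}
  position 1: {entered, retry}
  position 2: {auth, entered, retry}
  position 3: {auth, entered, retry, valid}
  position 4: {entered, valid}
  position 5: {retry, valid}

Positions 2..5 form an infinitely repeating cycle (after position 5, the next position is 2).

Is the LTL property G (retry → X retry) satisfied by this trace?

Does not hold

retry → X retry must hold at every position from 0 onward. It fails at position 3, so G (retry → X retry) is false.
Positions where retry holds: 1, 2, 3, 5.
Check X retry at each: 1→ok, 2→ok, 3→fails, 5→ok.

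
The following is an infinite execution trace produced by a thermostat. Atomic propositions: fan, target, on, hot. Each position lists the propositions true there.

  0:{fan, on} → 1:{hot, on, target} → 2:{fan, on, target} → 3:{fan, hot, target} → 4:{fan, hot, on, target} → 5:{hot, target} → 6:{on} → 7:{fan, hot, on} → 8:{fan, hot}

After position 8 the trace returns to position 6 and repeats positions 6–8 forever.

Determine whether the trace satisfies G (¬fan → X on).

Satisfied

¬fan → X on holds at every position 0..8, and those are all positions ever visited, so G (¬fan → X on) holds.
Positions where ¬fan holds: 1, 5, 6.
Check X on at each: 1→ok, 5→ok, 6→ok.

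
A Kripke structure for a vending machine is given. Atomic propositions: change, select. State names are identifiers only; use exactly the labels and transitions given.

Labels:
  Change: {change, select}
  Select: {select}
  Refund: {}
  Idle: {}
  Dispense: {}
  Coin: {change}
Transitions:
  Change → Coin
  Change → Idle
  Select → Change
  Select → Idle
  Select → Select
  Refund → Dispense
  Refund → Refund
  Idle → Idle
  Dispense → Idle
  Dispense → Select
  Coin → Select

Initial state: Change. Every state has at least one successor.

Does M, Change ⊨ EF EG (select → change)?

States satisfying EG (select → change): {Change, Refund, Idle, Dispense}.
States satisfying EF EG (select → change): {Change, Select, Refund, Idle, Dispense, Coin}.
Some path from Change reaches a state where EG (select → change) holds.
Change ∈ Sat(EF EG (select → change)).

Satisfied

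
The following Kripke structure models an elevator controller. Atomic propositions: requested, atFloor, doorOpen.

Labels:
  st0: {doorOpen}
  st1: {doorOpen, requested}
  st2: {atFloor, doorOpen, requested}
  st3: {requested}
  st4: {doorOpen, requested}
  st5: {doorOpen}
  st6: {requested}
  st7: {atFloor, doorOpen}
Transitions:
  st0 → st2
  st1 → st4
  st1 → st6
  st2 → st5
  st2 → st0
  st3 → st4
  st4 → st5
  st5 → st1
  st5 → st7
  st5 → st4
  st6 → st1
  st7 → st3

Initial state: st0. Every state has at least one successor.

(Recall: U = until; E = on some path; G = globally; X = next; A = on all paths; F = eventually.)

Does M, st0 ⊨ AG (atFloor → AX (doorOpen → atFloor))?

No

States satisfying atFloor → AX (doorOpen → atFloor): {st0, st1, st3, st4, st5, st6, st7}.
States satisfying AG (atFloor → AX (doorOpen → atFloor)): {st1, st3, st4, st5, st6, st7}.
st2 is reachable from st0 and violates atFloor → AX (doorOpen → atFloor), so AG fails at st0.
st0 ∉ Sat(AG (atFloor → AX (doorOpen → atFloor))).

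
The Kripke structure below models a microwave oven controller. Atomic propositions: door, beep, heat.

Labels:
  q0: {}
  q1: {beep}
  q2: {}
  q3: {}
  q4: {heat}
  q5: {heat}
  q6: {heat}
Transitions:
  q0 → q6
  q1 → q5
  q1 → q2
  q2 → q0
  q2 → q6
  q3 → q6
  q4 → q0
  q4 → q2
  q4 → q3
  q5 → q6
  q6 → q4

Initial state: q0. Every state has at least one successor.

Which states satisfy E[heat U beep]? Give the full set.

{q1}

States satisfying heat: {q4, q5, q6}.
States satisfying beep: {q1}.
States satisfying E[heat U beep]: {q1}.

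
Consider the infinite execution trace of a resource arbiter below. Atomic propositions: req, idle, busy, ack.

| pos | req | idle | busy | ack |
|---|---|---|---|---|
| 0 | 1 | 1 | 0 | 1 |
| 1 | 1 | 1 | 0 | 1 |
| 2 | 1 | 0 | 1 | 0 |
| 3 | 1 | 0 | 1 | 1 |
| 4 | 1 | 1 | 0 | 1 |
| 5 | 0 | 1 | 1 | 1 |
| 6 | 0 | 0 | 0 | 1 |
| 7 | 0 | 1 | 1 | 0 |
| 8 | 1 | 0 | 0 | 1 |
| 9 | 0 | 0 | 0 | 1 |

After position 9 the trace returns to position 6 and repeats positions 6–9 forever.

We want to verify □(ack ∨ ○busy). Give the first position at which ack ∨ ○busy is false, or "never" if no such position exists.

Check ack ∨ ○busy at each position in order: 0 ✓, 1 ✓, 2 ✓, 3 ✓, 4 ✓, 5 ✓, 6 ✓.
At position 7 the labels are {busy, idle} and the next position 8 has {ack, req}, so ack ∨ ○busy is false there. This is the first violation.

7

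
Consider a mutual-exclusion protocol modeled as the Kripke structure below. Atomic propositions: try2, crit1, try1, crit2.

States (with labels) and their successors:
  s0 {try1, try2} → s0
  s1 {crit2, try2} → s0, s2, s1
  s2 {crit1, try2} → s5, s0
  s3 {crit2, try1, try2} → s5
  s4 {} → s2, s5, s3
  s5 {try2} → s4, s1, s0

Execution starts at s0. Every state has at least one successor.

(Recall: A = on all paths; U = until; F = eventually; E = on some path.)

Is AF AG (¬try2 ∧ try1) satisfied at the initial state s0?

Violated

States satisfying AG (¬try2 ∧ try1): ∅.
States satisfying AF AG (¬try2 ∧ try1): ∅.
There is a path from s0 along which AG (¬try2 ∧ try1) never holds.
s0 ∉ Sat(AF AG (¬try2 ∧ try1)).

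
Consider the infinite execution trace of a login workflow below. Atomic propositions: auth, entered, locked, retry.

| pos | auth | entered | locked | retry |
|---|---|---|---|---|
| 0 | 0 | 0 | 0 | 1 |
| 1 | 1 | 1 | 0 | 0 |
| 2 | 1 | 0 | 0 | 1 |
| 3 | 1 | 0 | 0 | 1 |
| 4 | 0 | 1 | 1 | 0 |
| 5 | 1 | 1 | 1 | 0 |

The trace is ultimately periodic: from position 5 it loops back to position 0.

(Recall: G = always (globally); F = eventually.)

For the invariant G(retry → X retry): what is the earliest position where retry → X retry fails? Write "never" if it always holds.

0

At position 0 the labels are {retry} and the next position 1 has {auth, entered}, so retry → X retry is false there. This is the first violation.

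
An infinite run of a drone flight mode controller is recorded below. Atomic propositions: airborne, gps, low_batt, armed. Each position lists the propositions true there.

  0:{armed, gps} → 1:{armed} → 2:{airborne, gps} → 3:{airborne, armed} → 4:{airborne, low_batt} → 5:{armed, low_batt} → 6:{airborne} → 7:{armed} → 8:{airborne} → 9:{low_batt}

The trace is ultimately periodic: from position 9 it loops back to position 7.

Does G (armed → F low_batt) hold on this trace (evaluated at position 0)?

armed → F low_batt holds at every position 0..9, and those are all positions ever visited, so G (armed → F low_batt) holds.
Positions where armed holds: 0, 1, 3, 5, 7.
Check F low_batt at each: 0→ok, 1→ok, 3→ok, 5→ok, 7→ok.

Holds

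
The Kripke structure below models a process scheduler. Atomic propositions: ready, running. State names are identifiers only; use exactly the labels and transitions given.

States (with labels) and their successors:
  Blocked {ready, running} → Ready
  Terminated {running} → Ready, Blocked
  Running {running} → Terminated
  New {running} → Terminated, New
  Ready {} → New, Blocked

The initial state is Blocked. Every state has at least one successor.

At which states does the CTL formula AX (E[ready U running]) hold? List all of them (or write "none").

{Running, New, Ready}

States satisfying E[ready U running]: {Blocked, Terminated, Running, New}.
States satisfying AX (E[ready U running]): {Running, New, Ready}.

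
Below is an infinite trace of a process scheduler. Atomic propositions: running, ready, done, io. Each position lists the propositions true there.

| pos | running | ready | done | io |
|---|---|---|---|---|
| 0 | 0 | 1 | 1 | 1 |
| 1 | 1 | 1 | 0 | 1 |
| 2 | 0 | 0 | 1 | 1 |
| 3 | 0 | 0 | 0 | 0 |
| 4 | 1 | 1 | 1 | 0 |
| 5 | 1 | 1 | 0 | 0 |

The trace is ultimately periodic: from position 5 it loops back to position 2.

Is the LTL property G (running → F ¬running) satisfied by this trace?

running → F ¬running holds at every position 0..5, and those are all positions ever visited, so G (running → F ¬running) holds.
Positions where running holds: 1, 4, 5.
Check F ¬running at each: 1→ok, 4→ok, 5→ok.

Holds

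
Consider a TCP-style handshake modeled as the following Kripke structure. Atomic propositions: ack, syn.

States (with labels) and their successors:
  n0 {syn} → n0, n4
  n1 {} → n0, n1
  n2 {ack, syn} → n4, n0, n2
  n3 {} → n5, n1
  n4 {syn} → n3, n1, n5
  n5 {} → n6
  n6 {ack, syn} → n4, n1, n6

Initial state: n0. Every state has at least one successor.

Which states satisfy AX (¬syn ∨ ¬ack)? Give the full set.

States satisfying ¬syn ∨ ¬ack: {n0, n1, n3, n4, n5}.
States satisfying AX (¬syn ∨ ¬ack): {n0, n1, n3, n4}.

{n0, n1, n3, n4}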